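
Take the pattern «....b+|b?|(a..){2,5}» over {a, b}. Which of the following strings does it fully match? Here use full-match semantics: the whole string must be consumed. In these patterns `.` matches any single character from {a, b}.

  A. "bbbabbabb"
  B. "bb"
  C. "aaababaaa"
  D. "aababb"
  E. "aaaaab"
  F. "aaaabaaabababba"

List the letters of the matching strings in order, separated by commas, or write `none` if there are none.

A → no match
B → no match
C → no match
D → match
E → match
F → no match

D, E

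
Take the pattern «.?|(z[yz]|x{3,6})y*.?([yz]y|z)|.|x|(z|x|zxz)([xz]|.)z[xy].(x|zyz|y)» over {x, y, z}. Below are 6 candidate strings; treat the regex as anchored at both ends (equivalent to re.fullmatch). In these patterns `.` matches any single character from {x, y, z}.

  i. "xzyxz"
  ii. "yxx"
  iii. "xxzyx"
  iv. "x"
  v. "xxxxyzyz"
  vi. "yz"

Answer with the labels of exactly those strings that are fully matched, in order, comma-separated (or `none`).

iv

i → no match
ii → no match
iii → no match
iv → match
v → no match
vi → no match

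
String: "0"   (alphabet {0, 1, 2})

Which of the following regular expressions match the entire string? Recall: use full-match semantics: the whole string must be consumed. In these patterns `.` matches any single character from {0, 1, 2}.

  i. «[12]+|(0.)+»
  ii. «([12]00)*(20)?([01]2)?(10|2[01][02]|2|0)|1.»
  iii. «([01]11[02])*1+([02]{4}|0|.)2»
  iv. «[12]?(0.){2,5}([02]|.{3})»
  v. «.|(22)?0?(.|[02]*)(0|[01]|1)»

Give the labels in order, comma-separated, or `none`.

i → no match
ii → match
iii → no match — must end with "2"
iv → no match
v → match

ii, v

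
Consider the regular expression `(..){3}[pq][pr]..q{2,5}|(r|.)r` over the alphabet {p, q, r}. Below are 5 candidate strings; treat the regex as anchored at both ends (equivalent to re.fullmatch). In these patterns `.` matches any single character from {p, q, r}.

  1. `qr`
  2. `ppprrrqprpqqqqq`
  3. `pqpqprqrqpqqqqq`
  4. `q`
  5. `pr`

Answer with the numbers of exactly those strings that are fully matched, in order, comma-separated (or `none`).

1. `qr` → match
2 → match
3 → match
4. `q` → no match
5. `pr` → match

1, 2, 3, 5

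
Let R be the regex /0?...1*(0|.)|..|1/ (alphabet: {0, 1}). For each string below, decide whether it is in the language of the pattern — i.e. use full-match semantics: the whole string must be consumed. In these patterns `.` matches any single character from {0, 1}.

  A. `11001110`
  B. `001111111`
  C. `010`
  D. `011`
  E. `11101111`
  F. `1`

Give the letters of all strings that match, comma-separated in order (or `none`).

B, F

A → no match
B → match
C → no match
D → no match
E → no match
F → match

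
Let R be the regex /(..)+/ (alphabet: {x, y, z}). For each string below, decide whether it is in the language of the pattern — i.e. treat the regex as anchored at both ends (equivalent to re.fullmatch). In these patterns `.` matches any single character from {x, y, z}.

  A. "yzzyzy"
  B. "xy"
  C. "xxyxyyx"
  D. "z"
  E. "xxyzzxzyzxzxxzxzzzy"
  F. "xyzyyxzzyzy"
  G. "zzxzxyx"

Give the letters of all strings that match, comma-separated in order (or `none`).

A, B

A → match
B → match
C → no match
D → no match
E → no match
F → no match
G → no match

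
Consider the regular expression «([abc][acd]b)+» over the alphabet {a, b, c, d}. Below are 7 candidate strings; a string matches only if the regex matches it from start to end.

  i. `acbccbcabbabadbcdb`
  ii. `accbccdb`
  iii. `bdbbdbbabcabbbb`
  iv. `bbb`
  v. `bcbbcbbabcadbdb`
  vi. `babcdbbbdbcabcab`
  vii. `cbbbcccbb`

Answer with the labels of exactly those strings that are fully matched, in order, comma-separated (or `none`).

i → match
ii. `accbccdb` → no match
iii → no match
iv. `bbb` → no match
v → no match
vi → no match
vii. `cbbbcccbb` → no match

i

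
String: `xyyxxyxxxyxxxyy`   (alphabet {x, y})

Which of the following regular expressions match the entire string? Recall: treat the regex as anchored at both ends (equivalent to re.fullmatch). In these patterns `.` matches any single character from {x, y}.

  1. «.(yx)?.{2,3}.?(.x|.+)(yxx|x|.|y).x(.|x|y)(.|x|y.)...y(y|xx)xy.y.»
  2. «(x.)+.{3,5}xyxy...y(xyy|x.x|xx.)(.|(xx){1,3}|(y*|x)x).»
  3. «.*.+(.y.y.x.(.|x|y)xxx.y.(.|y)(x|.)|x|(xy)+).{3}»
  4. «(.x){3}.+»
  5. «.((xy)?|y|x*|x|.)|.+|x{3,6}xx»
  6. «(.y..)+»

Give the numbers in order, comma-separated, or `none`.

1 → no match
2 → no match
3 → match
4 → no match
5 → match
6 → no match

3, 5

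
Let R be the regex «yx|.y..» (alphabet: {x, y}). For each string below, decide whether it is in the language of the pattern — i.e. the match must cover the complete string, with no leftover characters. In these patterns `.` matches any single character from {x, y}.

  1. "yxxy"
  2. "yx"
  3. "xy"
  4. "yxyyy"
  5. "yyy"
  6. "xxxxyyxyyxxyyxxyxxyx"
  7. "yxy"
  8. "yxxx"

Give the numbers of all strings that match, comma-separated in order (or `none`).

1 → no match
2 → match
3 → no match
4 → no match
5 → no match
6 → no match
7 → no match
8 → no match

2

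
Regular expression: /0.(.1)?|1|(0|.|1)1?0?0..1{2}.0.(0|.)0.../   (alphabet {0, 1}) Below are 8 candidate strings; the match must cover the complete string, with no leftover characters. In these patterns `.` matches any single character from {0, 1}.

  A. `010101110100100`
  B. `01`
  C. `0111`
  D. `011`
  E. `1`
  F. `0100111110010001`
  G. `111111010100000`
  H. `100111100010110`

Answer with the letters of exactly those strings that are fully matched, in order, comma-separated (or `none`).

A → match
B. `01` → match
C. `0111` → match
D. `011` → no match
E. `1` → match
F → match
G → no match
H → match

A, B, C, E, F, H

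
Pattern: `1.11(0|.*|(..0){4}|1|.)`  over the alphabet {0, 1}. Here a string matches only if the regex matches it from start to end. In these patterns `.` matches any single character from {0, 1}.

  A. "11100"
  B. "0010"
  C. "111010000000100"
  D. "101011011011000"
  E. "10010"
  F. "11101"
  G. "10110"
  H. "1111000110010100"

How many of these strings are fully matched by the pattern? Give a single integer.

A → no match
B → no match — must start with "1"
C → no match
D → no match
E → no match
F → no match
G → match
H → match
Total matched: 2

2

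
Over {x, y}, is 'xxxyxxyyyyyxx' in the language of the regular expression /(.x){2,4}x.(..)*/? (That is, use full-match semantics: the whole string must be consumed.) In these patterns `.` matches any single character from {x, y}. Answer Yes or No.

No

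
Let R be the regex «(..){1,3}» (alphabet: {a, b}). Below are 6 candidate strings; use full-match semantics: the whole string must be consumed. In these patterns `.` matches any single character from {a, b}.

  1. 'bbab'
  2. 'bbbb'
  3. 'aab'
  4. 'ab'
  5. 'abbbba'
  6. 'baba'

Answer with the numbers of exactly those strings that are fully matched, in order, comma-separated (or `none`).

1 → match
2 → match
3 → no match
4 → match
5 → match
6 → match

1, 2, 4, 5, 6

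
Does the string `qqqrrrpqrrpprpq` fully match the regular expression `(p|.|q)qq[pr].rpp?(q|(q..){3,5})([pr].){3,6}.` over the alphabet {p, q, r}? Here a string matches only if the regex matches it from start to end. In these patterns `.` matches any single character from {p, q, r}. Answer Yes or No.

Yes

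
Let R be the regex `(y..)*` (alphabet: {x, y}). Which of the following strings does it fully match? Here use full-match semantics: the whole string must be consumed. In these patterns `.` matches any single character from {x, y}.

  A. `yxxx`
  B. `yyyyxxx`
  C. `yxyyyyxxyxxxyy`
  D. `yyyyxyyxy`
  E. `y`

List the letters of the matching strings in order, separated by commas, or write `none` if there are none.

A → no match
B → no match
C → no match
D → match
E → no match

D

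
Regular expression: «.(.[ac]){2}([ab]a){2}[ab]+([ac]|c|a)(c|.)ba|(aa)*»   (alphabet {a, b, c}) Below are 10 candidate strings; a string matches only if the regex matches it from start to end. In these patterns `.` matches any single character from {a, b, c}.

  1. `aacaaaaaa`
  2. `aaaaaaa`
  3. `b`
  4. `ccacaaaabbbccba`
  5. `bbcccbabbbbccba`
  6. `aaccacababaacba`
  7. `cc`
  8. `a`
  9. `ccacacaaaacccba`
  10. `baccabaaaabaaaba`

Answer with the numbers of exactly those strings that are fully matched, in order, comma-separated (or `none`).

10

1 → no match
2 → no match
3 → no match
4 → no match
5 → no match
6 → no match
7 → no match
8 → no match
9 → no match
10 → match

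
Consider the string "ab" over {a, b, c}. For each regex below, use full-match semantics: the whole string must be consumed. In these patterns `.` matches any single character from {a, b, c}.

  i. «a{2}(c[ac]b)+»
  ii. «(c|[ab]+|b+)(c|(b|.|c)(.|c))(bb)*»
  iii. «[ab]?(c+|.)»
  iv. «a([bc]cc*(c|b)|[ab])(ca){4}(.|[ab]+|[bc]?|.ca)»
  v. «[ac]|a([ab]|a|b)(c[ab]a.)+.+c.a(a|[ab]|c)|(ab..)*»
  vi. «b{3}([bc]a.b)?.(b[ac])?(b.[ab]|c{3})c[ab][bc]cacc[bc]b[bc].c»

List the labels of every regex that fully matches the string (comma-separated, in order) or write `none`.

iii

i → no match
ii → no match
iii → match
iv → no match
v → no match
vi → no match — must start with "b"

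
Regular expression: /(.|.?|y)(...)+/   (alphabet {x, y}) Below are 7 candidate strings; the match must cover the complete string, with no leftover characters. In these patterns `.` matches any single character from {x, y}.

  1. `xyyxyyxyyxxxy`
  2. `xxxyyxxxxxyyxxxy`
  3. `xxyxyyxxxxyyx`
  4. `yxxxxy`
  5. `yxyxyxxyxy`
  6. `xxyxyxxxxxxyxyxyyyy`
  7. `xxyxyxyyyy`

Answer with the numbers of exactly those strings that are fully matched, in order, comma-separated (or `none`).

1, 2, 3, 4, 5, 6, 7

1 → match
2 → match
3 → match
4 → match
5 → match
6 → match
7 → match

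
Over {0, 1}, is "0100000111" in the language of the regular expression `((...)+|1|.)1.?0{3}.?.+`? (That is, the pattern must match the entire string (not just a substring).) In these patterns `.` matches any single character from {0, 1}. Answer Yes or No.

Yes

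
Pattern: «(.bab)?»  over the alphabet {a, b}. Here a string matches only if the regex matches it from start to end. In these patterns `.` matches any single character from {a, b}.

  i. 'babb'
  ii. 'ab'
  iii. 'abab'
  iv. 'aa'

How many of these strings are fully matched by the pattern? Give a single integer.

i. 'babb' → no match
ii. 'ab' → no match
iii. 'abab' → match
iv. 'aa' → no match
Total matched: 1

1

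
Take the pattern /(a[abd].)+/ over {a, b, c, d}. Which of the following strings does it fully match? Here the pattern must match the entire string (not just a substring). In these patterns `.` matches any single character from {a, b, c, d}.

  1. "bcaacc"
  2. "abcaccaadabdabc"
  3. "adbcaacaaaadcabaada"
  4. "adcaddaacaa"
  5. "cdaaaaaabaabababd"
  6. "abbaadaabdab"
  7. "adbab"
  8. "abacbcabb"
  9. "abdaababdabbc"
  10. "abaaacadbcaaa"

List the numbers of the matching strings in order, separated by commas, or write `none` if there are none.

1. "bcaacc" → no match — must start with "a"
2 → no match
3 → no match
4. "adcaddaacaa" → no match
5 → no match — must start with "a"
6. "abbaadaabdab" → no match
7. "adbab" → no match
8. "abacbcabb" → no match
9 → no match
10 → no match

none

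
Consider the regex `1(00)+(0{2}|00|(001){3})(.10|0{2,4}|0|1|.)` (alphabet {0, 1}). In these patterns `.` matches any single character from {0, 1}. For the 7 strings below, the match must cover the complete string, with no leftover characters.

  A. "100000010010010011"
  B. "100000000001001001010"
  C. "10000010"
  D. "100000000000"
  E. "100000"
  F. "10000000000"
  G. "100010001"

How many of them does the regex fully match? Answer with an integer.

5

A → no match
B → match
C → match
D → match
E → match
F → match
G → no match
Total matched: 5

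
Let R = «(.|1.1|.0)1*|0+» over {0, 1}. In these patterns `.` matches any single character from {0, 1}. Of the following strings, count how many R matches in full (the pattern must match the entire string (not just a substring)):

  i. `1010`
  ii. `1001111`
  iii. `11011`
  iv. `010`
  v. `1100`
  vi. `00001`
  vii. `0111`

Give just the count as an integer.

i → no match
ii → no match
iii → no match
iv → no match
v → no match
vi → no match
vii → match
Total matched: 1

1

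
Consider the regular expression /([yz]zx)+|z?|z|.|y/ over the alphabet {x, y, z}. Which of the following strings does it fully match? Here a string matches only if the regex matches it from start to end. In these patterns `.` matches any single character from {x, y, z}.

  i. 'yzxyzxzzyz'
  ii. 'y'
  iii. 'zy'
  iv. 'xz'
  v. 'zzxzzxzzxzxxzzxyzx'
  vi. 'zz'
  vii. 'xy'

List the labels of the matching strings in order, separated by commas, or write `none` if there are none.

i → no match
ii → match
iii → no match
iv → no match
v → no match
vi → no match
vii → no match

ii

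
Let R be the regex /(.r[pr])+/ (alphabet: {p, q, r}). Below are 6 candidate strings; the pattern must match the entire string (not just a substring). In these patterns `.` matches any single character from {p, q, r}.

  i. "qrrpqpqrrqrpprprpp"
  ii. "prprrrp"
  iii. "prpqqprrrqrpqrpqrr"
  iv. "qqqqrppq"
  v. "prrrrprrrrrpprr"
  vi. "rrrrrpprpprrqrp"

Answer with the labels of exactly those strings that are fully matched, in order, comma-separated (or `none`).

i → no match
ii → no match
iii → no match
iv → no match
v → match
vi → match

v, vi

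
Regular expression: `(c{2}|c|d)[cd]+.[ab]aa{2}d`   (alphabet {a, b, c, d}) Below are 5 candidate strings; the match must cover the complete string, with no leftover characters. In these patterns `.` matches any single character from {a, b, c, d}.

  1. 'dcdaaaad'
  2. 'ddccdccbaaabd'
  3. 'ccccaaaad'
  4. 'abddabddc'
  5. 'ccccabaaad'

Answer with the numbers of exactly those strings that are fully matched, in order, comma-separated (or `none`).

1. 'dcdaaaad' → match
2 → no match — must end with 'ad'
3. 'ccccaaaad' → match
4. 'abddabddc' → no match — must end with 'ad'
5. 'ccccabaaad' → match

1, 3, 5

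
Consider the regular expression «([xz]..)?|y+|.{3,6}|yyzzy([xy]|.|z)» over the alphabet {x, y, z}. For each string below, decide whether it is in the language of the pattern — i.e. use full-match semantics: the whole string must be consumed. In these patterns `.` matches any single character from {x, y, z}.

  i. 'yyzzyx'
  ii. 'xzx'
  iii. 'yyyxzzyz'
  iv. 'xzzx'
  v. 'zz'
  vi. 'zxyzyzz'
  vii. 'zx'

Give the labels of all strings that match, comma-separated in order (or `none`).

i → match
ii → match
iii → no match
iv → match
v → no match
vi → no match
vii → no match

i, ii, iv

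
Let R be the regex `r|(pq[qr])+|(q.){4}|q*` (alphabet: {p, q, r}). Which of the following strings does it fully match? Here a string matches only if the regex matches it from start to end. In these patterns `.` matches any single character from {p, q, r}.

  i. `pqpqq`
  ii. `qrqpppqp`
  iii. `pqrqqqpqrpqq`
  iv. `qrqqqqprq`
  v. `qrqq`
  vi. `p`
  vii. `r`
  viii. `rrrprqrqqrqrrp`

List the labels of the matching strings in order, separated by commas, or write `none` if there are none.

vii

i → no match
ii → no match
iii → no match
iv → no match
v → no match
vi → no match
vii → match
viii → no match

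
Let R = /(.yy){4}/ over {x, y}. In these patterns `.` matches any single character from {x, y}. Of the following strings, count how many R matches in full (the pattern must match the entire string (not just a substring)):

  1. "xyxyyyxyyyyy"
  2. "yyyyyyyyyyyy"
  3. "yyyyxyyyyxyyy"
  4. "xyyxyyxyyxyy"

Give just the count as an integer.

2

1 → no match
2 → match
3 → no match
4 → match
Total matched: 2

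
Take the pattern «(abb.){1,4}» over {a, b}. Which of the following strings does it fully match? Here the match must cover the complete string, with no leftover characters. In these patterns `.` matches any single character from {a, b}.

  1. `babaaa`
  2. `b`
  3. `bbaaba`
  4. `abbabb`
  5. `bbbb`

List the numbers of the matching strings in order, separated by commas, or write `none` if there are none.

1 → no match — must start with `abb`
2 → no match — must start with `abb`
3 → no match — must start with `abb`
4 → no match
5 → no match — must start with `abb`

none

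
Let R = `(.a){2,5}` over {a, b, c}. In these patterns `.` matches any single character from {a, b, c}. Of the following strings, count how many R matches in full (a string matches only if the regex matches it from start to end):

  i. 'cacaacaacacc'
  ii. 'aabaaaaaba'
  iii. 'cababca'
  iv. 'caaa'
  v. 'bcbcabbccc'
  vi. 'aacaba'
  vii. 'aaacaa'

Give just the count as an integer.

3

i → no match — must end with 'a'
ii → match
iii → no match
iv → match
v → no match — must end with 'a'
vi → match
vii → no match
Total matched: 3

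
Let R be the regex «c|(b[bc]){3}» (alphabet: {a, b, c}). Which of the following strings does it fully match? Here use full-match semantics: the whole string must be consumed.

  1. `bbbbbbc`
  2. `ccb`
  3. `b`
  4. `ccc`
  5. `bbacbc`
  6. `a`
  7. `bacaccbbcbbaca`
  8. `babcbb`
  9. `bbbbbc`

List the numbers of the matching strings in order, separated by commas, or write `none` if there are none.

1. `bbbbbbc` → no match
2. `ccb` → no match
3. `b` → no match
4. `ccc` → no match
5. `bbacbc` → no match
6. `a` → no match
7 → no match
8. `babcbb` → no match
9. `bbbbbc` → match

9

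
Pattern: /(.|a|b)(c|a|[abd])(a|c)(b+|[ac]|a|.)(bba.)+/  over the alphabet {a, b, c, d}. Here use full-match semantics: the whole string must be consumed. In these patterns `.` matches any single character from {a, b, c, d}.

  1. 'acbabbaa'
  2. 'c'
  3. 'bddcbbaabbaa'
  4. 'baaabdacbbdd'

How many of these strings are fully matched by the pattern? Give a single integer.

1 → no match
2 → no match
3 → no match
4 → no match
Total matched: 0

0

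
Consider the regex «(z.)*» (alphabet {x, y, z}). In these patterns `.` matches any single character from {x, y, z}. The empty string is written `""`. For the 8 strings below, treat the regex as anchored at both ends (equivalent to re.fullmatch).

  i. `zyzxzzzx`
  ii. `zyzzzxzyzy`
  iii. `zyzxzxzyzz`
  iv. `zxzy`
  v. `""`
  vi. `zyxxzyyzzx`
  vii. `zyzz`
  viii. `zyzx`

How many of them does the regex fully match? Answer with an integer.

7

i. `zyzxzzzx` → match
ii. `zyzzzxzyzy` → match
iii. `zyzxzxzyzz` → match
iv. `zxzy` → match
v. `""` → match
vi. `zyxxzyyzzx` → no match
vii. `zyzz` → match
viii. `zyzx` → match
Total matched: 7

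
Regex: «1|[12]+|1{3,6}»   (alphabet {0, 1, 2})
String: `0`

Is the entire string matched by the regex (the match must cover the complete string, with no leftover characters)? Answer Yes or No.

No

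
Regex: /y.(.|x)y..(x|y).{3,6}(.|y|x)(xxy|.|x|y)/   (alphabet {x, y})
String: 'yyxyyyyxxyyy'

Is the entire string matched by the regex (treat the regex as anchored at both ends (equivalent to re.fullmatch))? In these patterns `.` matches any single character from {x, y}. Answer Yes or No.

Yes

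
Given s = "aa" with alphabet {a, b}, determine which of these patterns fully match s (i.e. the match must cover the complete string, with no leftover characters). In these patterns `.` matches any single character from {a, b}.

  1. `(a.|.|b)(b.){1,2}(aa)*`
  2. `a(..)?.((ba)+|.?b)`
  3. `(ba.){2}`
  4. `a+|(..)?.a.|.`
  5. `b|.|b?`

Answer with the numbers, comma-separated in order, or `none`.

4

1 → no match
2 → no match
3 → no match — must start with "ba"
4 → match
5 → no match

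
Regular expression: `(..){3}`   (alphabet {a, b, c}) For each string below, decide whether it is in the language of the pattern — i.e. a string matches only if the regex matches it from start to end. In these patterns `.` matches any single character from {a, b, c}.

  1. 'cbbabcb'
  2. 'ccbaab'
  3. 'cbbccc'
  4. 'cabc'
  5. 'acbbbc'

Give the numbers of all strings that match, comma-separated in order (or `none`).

1 → no match
2 → match
3 → match
4 → no match
5 → match

2, 3, 5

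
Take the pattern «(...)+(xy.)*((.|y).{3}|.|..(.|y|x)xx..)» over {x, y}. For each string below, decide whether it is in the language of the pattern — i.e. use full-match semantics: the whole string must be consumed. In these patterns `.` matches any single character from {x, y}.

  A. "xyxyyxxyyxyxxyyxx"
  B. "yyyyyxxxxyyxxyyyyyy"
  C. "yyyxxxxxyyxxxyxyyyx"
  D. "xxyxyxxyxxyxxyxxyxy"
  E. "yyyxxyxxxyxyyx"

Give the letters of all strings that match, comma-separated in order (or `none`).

A → no match
B → match
C → match
D → match
E → no match

B, C, D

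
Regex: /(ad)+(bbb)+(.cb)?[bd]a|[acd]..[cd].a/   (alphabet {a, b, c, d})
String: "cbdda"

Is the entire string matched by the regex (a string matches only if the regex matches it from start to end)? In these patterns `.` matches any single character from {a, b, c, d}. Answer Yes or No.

No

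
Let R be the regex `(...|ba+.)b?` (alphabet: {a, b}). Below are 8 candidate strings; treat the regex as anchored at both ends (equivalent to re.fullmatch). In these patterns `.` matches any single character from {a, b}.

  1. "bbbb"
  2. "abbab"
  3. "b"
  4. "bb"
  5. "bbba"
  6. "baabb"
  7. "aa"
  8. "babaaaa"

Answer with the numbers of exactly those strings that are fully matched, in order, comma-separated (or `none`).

1 → match
2 → no match
3 → no match
4 → no match
5 → no match
6 → match
7 → no match
8 → no match

1, 6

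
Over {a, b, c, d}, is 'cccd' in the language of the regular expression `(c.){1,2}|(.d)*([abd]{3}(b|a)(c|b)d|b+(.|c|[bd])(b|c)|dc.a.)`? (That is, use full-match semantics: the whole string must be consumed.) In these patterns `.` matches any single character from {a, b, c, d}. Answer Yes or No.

Yes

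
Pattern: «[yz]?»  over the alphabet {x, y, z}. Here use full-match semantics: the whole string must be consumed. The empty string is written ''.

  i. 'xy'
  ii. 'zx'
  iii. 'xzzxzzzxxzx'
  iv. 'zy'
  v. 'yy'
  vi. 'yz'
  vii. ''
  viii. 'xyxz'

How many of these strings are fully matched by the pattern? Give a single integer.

i → no match
ii → no match
iii → no match
iv → no match
v → no match
vi → no match
vii → match
viii → no match
Total matched: 1

1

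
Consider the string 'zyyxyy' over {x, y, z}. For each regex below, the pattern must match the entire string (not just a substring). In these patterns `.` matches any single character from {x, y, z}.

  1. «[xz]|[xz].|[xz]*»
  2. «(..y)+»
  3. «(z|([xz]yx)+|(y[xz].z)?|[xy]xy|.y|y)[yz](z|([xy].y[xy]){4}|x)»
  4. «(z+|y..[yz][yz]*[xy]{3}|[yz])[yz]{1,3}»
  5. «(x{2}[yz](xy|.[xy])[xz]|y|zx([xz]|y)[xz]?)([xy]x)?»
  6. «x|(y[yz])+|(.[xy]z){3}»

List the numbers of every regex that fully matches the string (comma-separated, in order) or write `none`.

1 → no match
2 → match
3 → no match
4 → no match
5 → no match
6 → no match

2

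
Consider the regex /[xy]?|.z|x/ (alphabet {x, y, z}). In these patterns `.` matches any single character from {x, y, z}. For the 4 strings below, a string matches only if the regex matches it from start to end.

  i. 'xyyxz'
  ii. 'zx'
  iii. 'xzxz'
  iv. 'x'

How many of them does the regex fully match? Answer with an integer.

i → no match
ii → no match
iii → no match
iv → match
Total matched: 1

1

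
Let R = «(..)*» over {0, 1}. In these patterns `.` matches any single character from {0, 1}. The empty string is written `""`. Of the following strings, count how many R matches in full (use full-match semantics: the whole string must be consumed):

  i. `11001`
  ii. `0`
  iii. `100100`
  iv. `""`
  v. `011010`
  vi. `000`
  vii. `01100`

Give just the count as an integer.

i → no match
ii → no match
iii → match
iv → match
v → match
vi → no match
vii → no match
Total matched: 3

3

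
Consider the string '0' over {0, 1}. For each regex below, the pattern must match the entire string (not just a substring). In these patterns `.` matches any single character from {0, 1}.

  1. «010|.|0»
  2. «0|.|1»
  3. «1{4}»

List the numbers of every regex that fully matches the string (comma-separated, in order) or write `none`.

1 → match
2 → match
3 → no match — must start with '1'

1, 2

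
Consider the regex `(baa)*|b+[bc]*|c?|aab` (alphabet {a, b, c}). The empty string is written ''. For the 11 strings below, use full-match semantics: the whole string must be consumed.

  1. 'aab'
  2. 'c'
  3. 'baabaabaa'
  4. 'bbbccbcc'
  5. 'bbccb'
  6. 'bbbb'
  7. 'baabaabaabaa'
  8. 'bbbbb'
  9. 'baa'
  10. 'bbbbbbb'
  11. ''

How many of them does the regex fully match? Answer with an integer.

11

1 → match
2 → match
3 → match
4 → match
5 → match
6 → match
7 → match
8 → match
9 → match
10 → match
11 → match
Total matched: 11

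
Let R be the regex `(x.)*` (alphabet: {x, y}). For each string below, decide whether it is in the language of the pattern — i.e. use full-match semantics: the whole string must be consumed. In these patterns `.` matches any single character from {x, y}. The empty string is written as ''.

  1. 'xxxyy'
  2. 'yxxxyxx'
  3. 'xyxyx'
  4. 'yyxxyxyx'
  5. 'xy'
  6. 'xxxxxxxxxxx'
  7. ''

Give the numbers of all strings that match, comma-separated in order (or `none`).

5, 7

1 → no match
2 → no match
3 → no match
4 → no match
5 → match
6 → no match
7 → match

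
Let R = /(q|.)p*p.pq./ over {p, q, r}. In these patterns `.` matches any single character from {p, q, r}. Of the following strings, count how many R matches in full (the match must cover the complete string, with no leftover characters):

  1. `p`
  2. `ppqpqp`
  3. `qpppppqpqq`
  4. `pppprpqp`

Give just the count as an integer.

3

1 → no match
2 → match
3 → match
4 → match
Total matched: 3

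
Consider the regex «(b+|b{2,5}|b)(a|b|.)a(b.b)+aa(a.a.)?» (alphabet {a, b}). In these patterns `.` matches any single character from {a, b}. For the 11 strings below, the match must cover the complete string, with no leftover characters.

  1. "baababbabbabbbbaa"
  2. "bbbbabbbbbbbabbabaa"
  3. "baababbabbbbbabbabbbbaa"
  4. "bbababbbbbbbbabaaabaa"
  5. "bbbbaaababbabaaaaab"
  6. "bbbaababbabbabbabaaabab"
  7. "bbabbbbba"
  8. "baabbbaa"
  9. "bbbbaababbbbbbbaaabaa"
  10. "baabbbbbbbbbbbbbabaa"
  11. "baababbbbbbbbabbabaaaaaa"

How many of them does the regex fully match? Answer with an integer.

1 → match
2 → match
3 → match
4 → match
5 → no match
6 → match
7 → no match
8 → match
9 → match
10 → match
11 → match
Total matched: 9

9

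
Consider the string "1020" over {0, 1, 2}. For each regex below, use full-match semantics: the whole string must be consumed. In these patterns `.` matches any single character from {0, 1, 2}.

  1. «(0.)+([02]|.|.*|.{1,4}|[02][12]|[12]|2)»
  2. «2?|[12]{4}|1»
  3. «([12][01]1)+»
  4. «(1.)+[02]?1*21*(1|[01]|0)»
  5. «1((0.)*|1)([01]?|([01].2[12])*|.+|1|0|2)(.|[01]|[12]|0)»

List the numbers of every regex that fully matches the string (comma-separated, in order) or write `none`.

1 → no match — must start with "0"
2 → no match
3 → no match — must end with "1"
4 → match
5 → match

4, 5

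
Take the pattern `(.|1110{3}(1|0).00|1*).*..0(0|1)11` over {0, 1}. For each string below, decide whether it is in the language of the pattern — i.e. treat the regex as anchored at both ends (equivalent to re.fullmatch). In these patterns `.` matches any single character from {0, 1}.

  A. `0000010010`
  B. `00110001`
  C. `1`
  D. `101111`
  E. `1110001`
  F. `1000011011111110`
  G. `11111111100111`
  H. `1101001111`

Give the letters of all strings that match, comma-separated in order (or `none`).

G

A. `0000010010` → no match — must end with `11`
B. `00110001` → no match — must end with `11`
C. `1` → no match — must end with `11`
D. `101111` → no match
E. `1110001` → no match — must end with `11`
F → no match — must end with `11`
G → match
H. `1101001111` → no match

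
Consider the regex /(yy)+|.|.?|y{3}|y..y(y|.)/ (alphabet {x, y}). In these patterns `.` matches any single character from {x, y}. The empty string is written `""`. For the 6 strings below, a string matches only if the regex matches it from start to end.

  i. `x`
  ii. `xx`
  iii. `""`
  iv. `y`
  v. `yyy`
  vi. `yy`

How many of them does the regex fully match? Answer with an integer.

i. `x` → match
ii. `xx` → no match
iii. `""` → match
iv. `y` → match
v. `yyy` → match
vi. `yy` → match
Total matched: 5

5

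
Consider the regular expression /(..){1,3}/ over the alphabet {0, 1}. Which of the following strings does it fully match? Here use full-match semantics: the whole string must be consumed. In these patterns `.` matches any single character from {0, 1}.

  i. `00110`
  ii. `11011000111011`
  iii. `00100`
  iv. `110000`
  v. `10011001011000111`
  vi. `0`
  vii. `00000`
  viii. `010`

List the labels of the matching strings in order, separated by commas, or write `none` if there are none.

iv

i. `00110` → no match
ii → no match
iii. `00100` → no match
iv. `110000` → match
v → no match
vi. `0` → no match
vii. `00000` → no match
viii. `010` → no match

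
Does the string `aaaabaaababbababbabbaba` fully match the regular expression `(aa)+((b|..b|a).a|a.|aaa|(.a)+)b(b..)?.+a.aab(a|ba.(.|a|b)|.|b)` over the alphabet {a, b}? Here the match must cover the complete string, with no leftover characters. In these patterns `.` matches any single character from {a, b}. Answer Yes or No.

No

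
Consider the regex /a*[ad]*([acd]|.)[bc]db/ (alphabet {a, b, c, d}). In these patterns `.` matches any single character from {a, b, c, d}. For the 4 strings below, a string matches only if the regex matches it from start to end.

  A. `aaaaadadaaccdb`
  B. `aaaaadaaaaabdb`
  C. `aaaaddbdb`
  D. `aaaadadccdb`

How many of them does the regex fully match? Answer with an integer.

A → match
B → match
C → match
D → match
Total matched: 4

4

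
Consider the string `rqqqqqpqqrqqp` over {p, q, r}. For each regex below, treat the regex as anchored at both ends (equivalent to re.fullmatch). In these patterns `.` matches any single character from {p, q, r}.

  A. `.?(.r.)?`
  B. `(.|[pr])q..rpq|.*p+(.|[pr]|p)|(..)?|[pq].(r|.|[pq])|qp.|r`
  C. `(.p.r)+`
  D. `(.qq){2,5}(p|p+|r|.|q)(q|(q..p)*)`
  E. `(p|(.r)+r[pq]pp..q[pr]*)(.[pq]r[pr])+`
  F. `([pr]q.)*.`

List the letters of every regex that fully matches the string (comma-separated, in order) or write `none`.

D

A → no match
B → no match
C → no match — must end with `r`
D → match
E → no match
F → no match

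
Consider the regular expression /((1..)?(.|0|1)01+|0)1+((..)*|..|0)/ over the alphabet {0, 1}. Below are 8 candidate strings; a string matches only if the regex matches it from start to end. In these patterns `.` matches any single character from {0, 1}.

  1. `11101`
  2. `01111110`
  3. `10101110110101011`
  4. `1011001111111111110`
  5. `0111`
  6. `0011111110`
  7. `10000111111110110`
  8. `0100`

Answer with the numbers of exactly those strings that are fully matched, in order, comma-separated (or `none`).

1. `11101` → no match
2. `01111110` → match
3 → no match
4 → no match
5. `0111` → match
6. `0011111110` → match
7 → match
8. `0100` → match

2, 5, 6, 7, 8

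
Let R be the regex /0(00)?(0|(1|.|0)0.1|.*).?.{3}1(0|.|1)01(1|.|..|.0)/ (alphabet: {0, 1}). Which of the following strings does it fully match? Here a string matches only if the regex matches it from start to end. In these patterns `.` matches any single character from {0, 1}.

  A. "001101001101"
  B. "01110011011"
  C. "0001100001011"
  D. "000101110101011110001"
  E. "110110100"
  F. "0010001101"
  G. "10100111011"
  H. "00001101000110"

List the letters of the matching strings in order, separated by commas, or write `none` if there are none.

A → no match
B → match
C → no match
D → no match
E → no match — must start with "0"
F → no match
G → no match — must start with "0"
H → no match

B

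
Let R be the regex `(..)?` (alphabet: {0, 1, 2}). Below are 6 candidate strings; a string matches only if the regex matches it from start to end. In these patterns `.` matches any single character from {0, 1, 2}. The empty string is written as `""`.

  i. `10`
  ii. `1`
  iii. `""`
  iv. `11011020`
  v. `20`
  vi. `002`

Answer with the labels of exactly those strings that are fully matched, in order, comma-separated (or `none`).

i, iii, v

i. `10` → match
ii. `1` → no match
iii. `""` → match
iv. `11011020` → no match
v. `20` → match
vi. `002` → no match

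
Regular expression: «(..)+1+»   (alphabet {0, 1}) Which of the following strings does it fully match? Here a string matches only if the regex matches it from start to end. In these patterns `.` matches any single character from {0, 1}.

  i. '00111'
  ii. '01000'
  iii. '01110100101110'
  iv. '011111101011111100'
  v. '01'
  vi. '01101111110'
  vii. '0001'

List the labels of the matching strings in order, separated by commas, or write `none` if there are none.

i

i. '00111' → match
ii. '01000' → no match — must end with '1'
iii → no match — must end with '1'
iv → no match — must end with '1'
v. '01' → no match
vi. '01101111110' → no match — must end with '1'
vii. '0001' → no match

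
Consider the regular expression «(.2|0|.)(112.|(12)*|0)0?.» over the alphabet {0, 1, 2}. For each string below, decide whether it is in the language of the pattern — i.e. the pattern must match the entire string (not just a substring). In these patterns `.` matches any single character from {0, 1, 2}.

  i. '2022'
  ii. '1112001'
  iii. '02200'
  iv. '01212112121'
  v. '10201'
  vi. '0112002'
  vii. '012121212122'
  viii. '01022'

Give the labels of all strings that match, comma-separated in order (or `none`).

i → no match
ii → match
iii → no match
iv → no match
v → no match
vi → match
vii → match
viii → no match

ii, vi, vii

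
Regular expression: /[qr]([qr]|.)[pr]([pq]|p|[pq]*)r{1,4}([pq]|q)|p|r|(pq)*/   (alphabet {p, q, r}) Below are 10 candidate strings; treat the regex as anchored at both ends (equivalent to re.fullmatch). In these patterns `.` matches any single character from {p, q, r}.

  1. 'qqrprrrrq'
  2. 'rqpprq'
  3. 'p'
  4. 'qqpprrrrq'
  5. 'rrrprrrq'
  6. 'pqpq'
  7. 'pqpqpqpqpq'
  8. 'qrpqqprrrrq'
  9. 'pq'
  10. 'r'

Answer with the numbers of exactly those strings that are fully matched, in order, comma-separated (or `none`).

1 → match
2 → match
3 → match
4 → match
5 → match
6 → match
7 → match
8 → match
9 → match
10 → match

1, 2, 3, 4, 5, 6, 7, 8, 9, 10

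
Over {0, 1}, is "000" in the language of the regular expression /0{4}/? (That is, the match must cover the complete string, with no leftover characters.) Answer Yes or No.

No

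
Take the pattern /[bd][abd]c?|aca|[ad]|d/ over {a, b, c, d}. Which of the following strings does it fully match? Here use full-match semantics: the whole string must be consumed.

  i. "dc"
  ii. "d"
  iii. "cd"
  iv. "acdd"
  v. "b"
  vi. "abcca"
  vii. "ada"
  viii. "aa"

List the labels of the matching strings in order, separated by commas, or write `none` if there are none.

i → no match
ii → match
iii → no match
iv → no match
v → no match
vi → no match
vii → no match
viii → no match

ii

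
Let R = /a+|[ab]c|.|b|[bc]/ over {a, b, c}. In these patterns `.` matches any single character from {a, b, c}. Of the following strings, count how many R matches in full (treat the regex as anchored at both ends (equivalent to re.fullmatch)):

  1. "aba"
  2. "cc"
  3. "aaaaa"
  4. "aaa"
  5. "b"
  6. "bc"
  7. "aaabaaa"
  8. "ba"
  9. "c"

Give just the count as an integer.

5

1 → no match
2 → no match
3 → match
4 → match
5 → match
6 → match
7 → no match
8 → no match
9 → match
Total matched: 5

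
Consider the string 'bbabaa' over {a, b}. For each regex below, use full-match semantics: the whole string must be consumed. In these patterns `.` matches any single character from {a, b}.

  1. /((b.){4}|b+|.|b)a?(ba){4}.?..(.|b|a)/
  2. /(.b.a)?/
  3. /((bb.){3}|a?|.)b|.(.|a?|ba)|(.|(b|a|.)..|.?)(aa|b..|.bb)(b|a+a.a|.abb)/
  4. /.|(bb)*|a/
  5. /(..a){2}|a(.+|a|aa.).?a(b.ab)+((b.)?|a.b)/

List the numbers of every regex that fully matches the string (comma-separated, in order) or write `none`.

5

1 → no match
2 → no match
3 → no match
4 → no match
5 → match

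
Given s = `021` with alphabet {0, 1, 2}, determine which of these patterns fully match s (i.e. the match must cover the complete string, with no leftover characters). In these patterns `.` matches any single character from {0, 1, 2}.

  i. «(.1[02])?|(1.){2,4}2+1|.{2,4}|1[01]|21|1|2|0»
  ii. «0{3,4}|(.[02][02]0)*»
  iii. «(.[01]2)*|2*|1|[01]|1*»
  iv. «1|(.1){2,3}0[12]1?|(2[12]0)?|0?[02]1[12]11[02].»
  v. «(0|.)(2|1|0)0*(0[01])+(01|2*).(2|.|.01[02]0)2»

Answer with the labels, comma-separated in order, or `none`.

i

i → match
ii → no match
iii → no match
iv → no match
v → no match — must end with `2`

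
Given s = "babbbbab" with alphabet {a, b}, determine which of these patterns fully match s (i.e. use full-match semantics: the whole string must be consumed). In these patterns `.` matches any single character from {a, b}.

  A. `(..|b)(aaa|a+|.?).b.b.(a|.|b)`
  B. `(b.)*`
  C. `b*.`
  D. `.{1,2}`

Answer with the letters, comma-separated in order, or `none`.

A

A → match
B → no match
C → no match
D → no match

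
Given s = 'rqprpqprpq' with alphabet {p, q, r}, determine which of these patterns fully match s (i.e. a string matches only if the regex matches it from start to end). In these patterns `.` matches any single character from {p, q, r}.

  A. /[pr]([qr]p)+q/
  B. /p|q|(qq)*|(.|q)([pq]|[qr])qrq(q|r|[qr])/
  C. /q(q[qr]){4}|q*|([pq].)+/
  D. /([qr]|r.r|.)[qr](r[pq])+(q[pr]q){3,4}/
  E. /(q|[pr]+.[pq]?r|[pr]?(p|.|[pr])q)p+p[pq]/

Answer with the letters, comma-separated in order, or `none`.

A → match
B → no match
C → no match
D → no match
E → no match

A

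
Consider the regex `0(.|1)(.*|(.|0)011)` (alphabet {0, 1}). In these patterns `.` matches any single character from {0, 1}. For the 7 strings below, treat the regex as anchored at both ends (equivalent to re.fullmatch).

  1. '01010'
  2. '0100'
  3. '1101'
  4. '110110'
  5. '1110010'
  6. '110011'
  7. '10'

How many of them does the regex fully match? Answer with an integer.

2

1 → match
2 → match
3 → no match — must start with '0'
4 → no match — must start with '0'
5 → no match — must start with '0'
6 → no match — must start with '0'
7 → no match — must start with '0'
Total matched: 2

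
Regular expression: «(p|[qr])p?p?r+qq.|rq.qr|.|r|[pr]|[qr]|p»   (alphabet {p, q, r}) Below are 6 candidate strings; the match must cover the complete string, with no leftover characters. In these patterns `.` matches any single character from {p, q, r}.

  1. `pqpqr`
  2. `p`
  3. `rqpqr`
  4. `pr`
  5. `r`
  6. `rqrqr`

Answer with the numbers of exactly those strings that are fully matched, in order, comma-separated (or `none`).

2, 3, 5, 6

1. `pqpqr` → no match
2. `p` → match
3. `rqpqr` → match
4. `pr` → no match
5. `r` → match
6. `rqrqr` → match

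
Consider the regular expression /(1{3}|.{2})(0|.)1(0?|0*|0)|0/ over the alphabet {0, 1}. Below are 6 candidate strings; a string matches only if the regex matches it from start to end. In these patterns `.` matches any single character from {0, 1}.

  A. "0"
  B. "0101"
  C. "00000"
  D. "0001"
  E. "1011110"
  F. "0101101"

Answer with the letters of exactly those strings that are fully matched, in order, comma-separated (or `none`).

A, B, D

A → match
B → match
C → no match
D → match
E → no match
F → no match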